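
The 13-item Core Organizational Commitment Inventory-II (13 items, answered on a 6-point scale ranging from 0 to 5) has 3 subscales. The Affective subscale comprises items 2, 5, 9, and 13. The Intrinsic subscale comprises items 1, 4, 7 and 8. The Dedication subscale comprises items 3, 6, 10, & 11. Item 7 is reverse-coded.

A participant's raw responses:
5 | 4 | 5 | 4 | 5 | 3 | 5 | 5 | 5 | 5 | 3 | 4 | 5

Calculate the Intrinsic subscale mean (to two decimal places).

3.50

Intrinsic items: 1, 4, 7, 8.
Of these, item 7 is reverse-coded; reversed = (0+5) − raw = 5 − raw.
  item 1: 5
  item 4: 4
  item 7: 5 − 5 = 0
  item 8: 5
Sum = 5 + 4 + 0 + 5 = 14
Mean = 14 / 4 = 3.50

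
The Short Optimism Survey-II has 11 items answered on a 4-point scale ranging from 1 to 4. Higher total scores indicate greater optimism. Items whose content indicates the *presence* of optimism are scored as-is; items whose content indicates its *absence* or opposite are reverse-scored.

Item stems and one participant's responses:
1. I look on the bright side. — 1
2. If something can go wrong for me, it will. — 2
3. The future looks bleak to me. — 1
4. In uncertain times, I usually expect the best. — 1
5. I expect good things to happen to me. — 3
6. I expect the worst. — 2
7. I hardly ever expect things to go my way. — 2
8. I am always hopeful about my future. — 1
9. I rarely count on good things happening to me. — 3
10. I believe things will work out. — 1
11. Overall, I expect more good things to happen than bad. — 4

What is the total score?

26

Items 2, 3, 6, 7, 9 describe the absence/opposite of optimism → reverse-score.
reversed = (1+4) − raw = 5 − raw.
  item 1: 1
  item 2: 5 − 2 = 3
  item 3: 5 − 1 = 4
  item 4: 1
  item 5: 3
  item 6: 5 − 2 = 3
  item 7: 5 − 2 = 3
  item 8: 1
  item 9: 5 − 3 = 2
  item 10: 1
  item 11: 4
Total = 1 + 3 + 4 + 1 + 3 + 3 + 3 + 1 + 2 + 1 + 4 = 26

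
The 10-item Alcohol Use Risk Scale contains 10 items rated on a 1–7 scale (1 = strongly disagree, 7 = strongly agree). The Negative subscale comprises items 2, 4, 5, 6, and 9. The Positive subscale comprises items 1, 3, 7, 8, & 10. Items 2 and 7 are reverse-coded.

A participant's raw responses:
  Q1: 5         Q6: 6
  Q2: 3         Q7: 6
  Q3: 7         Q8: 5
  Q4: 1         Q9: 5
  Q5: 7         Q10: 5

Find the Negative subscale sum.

24

Negative items: 2, 4, 5, 6, 9.
Of these, item 2 is reverse-coded; reversed = (1+7) − raw = 8 − raw.
  item 2: 8 − 3 = 5
  item 4: 1
  item 5: 7
  item 6: 6
  item 9: 5
Sum = 5 + 1 + 7 + 6 + 5 = 24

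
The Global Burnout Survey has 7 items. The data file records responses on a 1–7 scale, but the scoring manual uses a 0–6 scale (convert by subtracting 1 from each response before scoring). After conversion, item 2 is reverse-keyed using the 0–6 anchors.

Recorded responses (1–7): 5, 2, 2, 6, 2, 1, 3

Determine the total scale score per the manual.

18

Convert to 0–6: 4, 1, 1, 5, 1, 0, 2
Reverse-coded (reversed = (0+6) − raw = 6 − raw):
  item 2: 6 − 1 = 5
Scored: 4, 5, 1, 5, 1, 0, 2
Total = 18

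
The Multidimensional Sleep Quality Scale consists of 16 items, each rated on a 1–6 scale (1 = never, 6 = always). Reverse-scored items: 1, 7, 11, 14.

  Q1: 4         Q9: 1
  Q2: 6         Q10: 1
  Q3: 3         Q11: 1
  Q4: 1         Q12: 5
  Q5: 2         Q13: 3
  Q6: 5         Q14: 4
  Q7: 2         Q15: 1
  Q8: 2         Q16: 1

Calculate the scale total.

Raw sum = 42. Reverse-scored items: 1, 7, 11, 14; their raw sum = 11.
Each reversal replaces raw with 7 − raw, changing the total by 7 − 2·raw per item.
Total = 42 + 4·7 − 2·11 = 42 + 28 − 22 = 48

48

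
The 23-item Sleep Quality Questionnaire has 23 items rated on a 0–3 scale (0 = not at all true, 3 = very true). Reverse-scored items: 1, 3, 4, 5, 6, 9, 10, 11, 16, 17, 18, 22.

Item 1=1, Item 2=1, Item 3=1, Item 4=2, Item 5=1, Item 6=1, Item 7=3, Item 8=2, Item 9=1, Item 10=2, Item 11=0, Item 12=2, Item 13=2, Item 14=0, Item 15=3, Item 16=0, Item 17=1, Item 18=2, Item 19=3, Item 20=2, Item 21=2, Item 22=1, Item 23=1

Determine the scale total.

Reversing items 1, 3, 4, 5, 6, 9, 10, 11, 16, 17, 18, and 22 with 3 − raw:
Total = (3−1) + 1 + (3−1) + (3−2) + (3−1) + (3−1) + 3 + 2 + (3−1) + (3−2) + (3−0) + 2 + 2 + 0 + 3 + (3−0) + (3−1) + (3−2) + 3 + 2 + 2 + (3−1) + 1
      = 2 + 1 + 2 + 1 + 2 + 2 + 3 + 2 + 2 + 1 + 3 + 2 + 2 + 0 + 3 + 3 + 2 + 1 + 3 + 2 + 2 + 2 + 1 = 44

44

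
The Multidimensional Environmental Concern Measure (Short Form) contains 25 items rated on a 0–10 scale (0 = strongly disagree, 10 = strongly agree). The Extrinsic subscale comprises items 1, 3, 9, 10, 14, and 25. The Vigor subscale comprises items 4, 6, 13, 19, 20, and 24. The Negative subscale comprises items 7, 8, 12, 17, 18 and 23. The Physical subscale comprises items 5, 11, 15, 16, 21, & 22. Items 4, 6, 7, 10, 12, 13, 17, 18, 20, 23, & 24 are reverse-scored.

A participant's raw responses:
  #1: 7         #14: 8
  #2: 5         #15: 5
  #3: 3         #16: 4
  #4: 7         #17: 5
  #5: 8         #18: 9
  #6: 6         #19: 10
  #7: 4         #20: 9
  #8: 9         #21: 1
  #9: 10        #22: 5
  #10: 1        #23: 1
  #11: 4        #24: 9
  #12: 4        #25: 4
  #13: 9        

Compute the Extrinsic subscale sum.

Extrinsic items: 1, 3, 9, 10, 14, 25.
Of these, item 10 is reverse-scored; reverse-coded value = 10 − response.
  item 1: 7
  item 3: 3
  item 9: 10
  item 10: 10 − 1 = 9
  item 14: 8
  item 25: 4
Sum = 7 + 3 + 10 + 9 + 8 + 4 = 41

41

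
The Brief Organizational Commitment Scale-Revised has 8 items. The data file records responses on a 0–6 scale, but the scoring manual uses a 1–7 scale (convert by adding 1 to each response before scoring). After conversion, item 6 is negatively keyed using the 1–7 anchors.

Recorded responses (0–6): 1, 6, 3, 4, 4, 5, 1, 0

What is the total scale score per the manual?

Convert to 1–7: 2, 7, 4, 5, 5, 6, 2, 1
Reverse-coded (on a 1–7 scale, reversed = 8 − raw):
  item 6: 8 − 6 = 2
Scored: 2, 7, 4, 5, 5, 2, 2, 1
Total = 28

28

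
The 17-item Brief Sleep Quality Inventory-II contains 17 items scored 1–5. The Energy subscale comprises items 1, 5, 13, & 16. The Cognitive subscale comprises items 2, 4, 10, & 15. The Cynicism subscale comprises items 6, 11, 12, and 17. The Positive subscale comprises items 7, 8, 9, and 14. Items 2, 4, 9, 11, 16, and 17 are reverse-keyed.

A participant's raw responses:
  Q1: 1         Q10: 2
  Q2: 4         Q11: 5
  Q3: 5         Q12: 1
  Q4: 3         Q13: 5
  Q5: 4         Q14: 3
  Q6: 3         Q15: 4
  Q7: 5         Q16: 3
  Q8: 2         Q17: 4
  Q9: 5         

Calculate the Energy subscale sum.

Energy items: 1, 5, 13, 16.
Of these, item 16 is reverse-keyed; reversed = (1+5) − raw = 6 − raw.
  item 1: 1
  item 5: 4
  item 13: 5
  item 16: 6 − 3 = 3
Sum = 1 + 4 + 5 + 3 = 13

13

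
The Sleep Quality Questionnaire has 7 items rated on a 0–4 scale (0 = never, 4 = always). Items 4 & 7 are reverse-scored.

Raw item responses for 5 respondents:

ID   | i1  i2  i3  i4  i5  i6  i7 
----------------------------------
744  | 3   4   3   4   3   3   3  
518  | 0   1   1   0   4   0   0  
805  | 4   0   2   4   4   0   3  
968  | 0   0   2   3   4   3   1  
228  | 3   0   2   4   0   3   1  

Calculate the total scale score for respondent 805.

Respondent 805 raw: 4, 0, 2, 4, 4, 0, 3.
Reverse-coded (reverse-coded value = 4 − response):
  item 1: 4
  item 2: 0
  item 3: 2
  item 4: 4 − 4 = 0
  item 5: 4
  item 6: 0
  item 7: 4 − 3 = 1
Sum = 4 + 0 + 2 + 0 + 4 + 0 + 1 = 11

11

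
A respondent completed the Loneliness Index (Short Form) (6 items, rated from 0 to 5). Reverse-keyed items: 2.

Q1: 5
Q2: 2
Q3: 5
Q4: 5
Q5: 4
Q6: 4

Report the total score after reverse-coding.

Apply reverse scoring (on a 0–5 scale, reversed = 5 − raw):
  item 2: 5 − 2 = 3
After reverse-coding: 5, 3, 5, 5, 4, 4
Total = 5 + 3 + 5 + 5 + 4 + 4 = 26

26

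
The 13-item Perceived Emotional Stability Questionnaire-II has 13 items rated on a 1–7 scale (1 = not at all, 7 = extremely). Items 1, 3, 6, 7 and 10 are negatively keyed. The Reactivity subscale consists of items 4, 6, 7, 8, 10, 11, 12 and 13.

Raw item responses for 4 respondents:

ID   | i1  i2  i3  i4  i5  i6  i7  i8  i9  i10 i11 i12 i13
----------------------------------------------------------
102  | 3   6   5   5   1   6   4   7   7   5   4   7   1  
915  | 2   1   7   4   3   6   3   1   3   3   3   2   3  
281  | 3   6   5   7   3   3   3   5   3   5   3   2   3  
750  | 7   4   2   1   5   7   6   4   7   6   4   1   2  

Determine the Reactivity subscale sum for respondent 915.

Respondent 915 raw: 2, 1, 7, 4, 3, 6, 3, 1, 3, 3, 3, 2, 3.
Reactivity items: 4, 6, 7, 8, 10, 11, 12, 13.
Reverse-coded (reversed = (1+7) − raw = 8 − raw):
  item 4: 4
  item 6: 8 − 6 = 2
  item 7: 8 − 3 = 5
  item 8: 1
  item 10: 8 − 3 = 5
  item 11: 3
  item 12: 2
  item 13: 3
Sum = 4 + 2 + 5 + 1 + 5 + 3 + 2 + 3 = 25

25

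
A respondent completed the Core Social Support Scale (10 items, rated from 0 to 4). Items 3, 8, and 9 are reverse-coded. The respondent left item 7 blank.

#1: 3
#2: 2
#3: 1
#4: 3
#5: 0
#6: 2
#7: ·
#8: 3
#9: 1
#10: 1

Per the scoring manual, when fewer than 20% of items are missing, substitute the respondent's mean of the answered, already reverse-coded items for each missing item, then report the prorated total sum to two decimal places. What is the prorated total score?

20.00

Reverse-coded (on a 0–4 scale, reversed = 4 − raw):
  item 3: 4 − 1 = 3
  item 8: 4 − 3 = 1
  item 9: 4 − 1 = 3
Completed scored items (9 of 10): 3, 2, 3, 3, 0, 2, 1, 3, 1; sum = 18.
Person mean = 18 / 9 ≈ 2.0000
Prorated total = (18 / 9) × 10 = 20.00 (to 2 dp)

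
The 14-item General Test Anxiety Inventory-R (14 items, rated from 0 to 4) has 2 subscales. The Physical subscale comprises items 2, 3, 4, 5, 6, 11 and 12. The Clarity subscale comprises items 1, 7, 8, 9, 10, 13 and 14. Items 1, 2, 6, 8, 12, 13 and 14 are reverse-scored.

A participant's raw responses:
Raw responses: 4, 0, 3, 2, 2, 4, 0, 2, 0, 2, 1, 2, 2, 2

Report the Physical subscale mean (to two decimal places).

Physical items: 2, 3, 4, 5, 6, 11, 12.
Of these, items 2, 6 and 12 are reverse-scored; reverse-coded value = 4 − response.
  item 2: 4 − 0 = 4
  item 3: 3
  item 4: 2
  item 5: 2
  item 6: 4 − 4 = 0
  item 11: 1
  item 12: 4 − 2 = 2
Sum = 4 + 3 + 2 + 2 + 0 + 1 + 2 = 14
Mean = 14 / 7 = 2.00

2.00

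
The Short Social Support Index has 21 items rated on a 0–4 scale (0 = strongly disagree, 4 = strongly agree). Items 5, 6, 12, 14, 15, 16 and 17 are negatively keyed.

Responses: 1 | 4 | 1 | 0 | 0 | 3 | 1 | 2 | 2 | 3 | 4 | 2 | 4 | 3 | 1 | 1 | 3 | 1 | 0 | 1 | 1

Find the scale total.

40

Negatively keyed items use 4 − raw:
  item 5: 4 − 0 = 4
  item 6: 4 − 3 = 1
  item 12: 4 − 2 = 2
  item 14: 4 − 3 = 1
  item 15: 4 − 1 = 3
  item 16: 4 − 1 = 3
  item 17: 4 − 3 = 1
Scored responses: 1, 4, 1, 0, 4, 1, 1, 2, 2, 3, 4, 2, 4, 1, 3, 3, 1, 1, 0, 1, 1
Total = 1 + 4 + 1 + 0 + 4 + 1 + 1 + 2 + 2 + 3 + 4 + 2 + 4 + 1 + 3 + 3 + 1 + 1 + 0 + 1 + 1 = 40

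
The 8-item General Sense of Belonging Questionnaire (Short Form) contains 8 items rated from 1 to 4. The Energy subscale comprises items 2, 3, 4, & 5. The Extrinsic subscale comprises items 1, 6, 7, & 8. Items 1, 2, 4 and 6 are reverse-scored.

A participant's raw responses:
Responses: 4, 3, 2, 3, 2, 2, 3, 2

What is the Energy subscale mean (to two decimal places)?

Energy items: 2, 3, 4, 5.
Of these, items 2 and 4 are reverse-scored; reversed = (1+4) − raw = 5 − raw.
  item 2: 5 − 3 = 2
  item 3: 2
  item 4: 5 − 3 = 2
  item 5: 2
Sum = 2 + 2 + 2 + 2 = 8
Mean = 8 / 4 = 2.00

2.00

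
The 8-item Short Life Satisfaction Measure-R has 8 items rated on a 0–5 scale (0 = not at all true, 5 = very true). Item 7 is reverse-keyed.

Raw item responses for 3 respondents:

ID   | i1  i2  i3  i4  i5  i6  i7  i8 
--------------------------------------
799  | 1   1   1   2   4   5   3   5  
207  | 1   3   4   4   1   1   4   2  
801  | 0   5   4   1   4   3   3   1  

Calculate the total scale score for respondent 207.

Respondent 207 raw: 1, 3, 4, 4, 1, 1, 4, 2.
Reverse-coded (reversed = (0+5) − raw = 5 − raw):
  item 1: 1
  item 2: 3
  item 3: 4
  item 4: 4
  item 5: 1
  item 6: 1
  item 7: 5 − 4 = 1
  item 8: 2
Sum = 1 + 3 + 4 + 4 + 1 + 1 + 1 + 2 = 17

17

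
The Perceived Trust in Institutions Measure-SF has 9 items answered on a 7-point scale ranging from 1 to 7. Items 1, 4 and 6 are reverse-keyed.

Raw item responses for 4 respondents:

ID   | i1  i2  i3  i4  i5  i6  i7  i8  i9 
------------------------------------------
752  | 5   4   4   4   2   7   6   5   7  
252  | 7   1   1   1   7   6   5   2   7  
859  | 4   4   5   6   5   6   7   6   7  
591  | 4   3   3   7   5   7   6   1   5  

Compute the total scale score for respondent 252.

Respondent 252 raw: 7, 1, 1, 1, 7, 6, 5, 2, 7.
Reverse-coded (reversed = (1+7) − raw = 8 − raw):
  item 1: 8 − 7 = 1
  item 2: 1
  item 3: 1
  item 4: 8 − 1 = 7
  item 5: 7
  item 6: 8 − 6 = 2
  item 7: 5
  item 8: 2
  item 9: 7
Sum = 1 + 1 + 1 + 7 + 7 + 2 + 5 + 2 + 7 = 33

33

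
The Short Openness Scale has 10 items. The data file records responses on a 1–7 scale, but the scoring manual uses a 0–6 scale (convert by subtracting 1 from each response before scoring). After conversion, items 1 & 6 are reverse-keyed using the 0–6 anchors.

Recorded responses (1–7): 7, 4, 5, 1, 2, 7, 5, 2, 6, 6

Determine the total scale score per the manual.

Convert to 0–6: 6, 3, 4, 0, 1, 6, 4, 1, 5, 5
Reverse-coded (reverse-coded value = 6 − response):
  item 1: 6 − 6 = 0
  item 6: 6 − 6 = 0
Scored: 0, 3, 4, 0, 1, 0, 4, 1, 5, 5
Total = 23

23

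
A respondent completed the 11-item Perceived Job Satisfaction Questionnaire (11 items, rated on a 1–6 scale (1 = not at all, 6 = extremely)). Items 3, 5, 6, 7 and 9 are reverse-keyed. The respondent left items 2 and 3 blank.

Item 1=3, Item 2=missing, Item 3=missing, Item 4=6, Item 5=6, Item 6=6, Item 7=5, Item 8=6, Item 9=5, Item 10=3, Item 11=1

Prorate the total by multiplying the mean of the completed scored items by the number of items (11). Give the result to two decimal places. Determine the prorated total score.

30.56

Reverse-coded (reverse-coded value = 7 − response):
  item 5: 7 − 6 = 1
  item 6: 7 − 6 = 1
  item 7: 7 − 5 = 2
  item 9: 7 − 5 = 2
Completed scored items (9 of 11): 3, 6, 1, 1, 2, 6, 2, 3, 1; sum = 25.
Person mean = 25 / 9 ≈ 2.7778
Prorated total = (25 / 9) × 11 = 30.56 (to 2 dp)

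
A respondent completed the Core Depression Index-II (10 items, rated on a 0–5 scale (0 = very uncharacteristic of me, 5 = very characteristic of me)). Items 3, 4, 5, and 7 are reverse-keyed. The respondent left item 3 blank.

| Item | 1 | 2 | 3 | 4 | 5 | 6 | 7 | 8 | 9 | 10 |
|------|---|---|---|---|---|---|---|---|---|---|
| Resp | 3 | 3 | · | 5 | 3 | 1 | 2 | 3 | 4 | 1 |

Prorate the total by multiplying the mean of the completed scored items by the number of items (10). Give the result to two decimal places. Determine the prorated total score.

22.22

Reverse-coded (reversed = (0+5) − raw = 5 − raw):
  item 4: 5 − 5 = 0
  item 5: 5 − 3 = 2
  item 7: 5 − 2 = 3
Completed scored items (9 of 10): 3, 3, 0, 2, 1, 3, 3, 4, 1; sum = 20.
Person mean = 20 / 9 ≈ 2.2222
Prorated total = (20 / 9) × 10 = 22.22 (to 2 dp)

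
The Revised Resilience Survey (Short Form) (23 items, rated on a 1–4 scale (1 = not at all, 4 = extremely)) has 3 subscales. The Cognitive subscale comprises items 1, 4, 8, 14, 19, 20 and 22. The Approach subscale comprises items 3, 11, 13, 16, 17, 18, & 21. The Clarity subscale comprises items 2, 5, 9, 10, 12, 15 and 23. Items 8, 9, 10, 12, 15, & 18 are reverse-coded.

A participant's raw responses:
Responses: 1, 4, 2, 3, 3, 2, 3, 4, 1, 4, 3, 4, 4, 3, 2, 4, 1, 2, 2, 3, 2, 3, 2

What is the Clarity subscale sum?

18

Clarity items: 2, 5, 9, 10, 12, 15, 23.
Of these, items 9, 10, 12, & 15 are reverse-coded; reverse-coded value = 5 − response.
  item 2: 4
  item 5: 3
  item 9: 5 − 1 = 4
  item 10: 5 − 4 = 1
  item 12: 5 − 4 = 1
  item 15: 5 − 2 = 3
  item 23: 2
Sum = 4 + 3 + 4 + 1 + 1 + 3 + 2 = 18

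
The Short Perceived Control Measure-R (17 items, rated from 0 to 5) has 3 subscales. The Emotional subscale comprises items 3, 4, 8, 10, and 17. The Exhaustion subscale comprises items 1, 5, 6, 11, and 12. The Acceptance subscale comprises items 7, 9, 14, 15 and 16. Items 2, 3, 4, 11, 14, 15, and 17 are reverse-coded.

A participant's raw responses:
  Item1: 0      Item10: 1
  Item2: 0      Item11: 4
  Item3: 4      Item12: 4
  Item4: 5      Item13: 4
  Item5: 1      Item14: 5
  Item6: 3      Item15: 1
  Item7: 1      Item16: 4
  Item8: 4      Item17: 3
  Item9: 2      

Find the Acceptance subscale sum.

11

Acceptance items: 7, 9, 14, 15, 16.
Of these, items 14 and 15 are reverse-coded; reversed = (0+5) − raw = 5 − raw.
  item 7: 1
  item 9: 2
  item 14: 5 − 5 = 0
  item 15: 5 − 1 = 4
  item 16: 4
Sum = 1 + 2 + 0 + 4 + 4 = 11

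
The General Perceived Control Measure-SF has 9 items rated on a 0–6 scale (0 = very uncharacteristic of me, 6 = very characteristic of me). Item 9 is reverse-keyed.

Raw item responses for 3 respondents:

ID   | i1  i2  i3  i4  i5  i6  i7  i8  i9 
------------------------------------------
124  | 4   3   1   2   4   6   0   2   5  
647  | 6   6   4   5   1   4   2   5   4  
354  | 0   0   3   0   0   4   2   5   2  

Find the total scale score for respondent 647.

35

Respondent 647 raw: 6, 6, 4, 5, 1, 4, 2, 5, 4.
Reverse-coded (reverse-coded value = 6 − response):
  item 1: 6
  item 2: 6
  item 3: 4
  item 4: 5
  item 5: 1
  item 6: 4
  item 7: 2
  item 8: 5
  item 9: 6 − 4 = 2
Sum = 6 + 6 + 4 + 5 + 1 + 4 + 2 + 5 + 2 = 35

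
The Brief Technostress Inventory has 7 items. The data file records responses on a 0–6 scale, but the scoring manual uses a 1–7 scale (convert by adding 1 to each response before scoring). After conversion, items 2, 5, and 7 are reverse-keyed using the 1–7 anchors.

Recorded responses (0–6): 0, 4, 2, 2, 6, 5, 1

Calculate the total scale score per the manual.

Convert to 1–7: 1, 5, 3, 3, 7, 6, 2
Reverse-coded (reversed = (1+7) − raw = 8 − raw):
  item 2: 8 − 5 = 3
  item 5: 8 − 7 = 1
  item 7: 8 − 2 = 6
Scored: 1, 3, 3, 3, 1, 6, 6
Total = 23

23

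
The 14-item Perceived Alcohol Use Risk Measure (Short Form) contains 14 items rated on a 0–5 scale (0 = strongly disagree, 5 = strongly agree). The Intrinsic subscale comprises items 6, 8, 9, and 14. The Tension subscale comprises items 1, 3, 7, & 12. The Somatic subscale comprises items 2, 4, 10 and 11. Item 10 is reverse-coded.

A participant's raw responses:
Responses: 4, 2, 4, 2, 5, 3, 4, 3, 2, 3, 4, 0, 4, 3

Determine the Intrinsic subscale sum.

Intrinsic items: 6, 8, 9, 14.
  item 6: 3
  item 8: 3
  item 9: 2
  item 14: 3
Sum = 3 + 3 + 2 + 3 = 11

11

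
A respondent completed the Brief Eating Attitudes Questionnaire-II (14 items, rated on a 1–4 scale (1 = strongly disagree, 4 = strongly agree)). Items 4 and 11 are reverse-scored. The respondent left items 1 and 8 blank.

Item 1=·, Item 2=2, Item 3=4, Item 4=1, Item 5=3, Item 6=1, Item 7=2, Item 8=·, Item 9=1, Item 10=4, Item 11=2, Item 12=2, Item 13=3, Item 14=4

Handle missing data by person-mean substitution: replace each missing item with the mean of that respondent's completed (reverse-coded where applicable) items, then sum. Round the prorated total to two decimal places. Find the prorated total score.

38.50

Reverse-coded (reverse-coded value = 5 − response):
  item 4: 5 − 1 = 4
  item 11: 5 − 2 = 3
Completed scored items (12 of 14): 2, 4, 4, 3, 1, 2, 1, 4, 3, 2, 3, 4; sum = 33.
Person mean = 33 / 12 ≈ 2.7500
Prorated total = (33 / 12) × 14 = 38.50 (to 2 dp)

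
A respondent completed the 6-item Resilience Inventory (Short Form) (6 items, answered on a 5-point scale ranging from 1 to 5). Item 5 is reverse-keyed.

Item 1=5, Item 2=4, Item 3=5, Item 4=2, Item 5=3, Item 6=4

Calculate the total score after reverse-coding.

23

Reverse-keyed items use 6 − raw:
  item 5: 6 − 3 = 3
Scored responses: 5, 4, 5, 2, 3, 4
Total = 5 + 4 + 5 + 2 + 3 + 4 = 23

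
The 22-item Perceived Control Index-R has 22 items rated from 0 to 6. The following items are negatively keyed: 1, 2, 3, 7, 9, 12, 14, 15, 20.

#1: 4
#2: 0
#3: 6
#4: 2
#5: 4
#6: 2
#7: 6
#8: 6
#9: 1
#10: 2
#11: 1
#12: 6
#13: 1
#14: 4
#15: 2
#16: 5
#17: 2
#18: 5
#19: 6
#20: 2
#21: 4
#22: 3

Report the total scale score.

Raw sum = 74. Negatively keyed items: 1, 2, 3, 7, 9, 12, 14, 15, 20; their raw sum = 31.
Each reversal replaces raw with 6 − raw, changing the total by 6 − 2·raw per item.
Total = 74 + 9·6 − 2·31 = 74 + 54 − 62 = 66

66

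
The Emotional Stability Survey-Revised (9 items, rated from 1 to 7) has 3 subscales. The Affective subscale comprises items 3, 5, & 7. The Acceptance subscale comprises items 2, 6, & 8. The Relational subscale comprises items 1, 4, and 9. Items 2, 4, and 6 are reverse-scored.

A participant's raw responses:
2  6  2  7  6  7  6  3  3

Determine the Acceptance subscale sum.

6

Acceptance items: 2, 6, 8.
Of these, items 2 and 6 are reverse-scored; reversed = (1+7) − raw = 8 − raw.
  item 2: 8 − 6 = 2
  item 6: 8 − 7 = 1
  item 8: 3
Sum = 2 + 1 + 3 = 6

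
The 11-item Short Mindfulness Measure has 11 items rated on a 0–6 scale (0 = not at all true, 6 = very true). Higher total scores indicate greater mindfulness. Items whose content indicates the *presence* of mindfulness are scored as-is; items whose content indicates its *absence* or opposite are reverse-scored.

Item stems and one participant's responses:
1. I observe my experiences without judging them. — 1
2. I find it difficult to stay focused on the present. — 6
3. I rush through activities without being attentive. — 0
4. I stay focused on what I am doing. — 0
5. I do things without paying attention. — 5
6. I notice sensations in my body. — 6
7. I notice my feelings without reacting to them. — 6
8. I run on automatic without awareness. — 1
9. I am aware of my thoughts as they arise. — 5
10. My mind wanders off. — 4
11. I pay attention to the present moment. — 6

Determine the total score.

Items 2, 3, 5, 8, 10 describe the absence/opposite of mindfulness → reverse-score.
reversed = (0+6) − raw = 6 − raw.
  item 1: 1
  item 2: 6 − 6 = 0
  item 3: 6 − 0 = 6
  item 4: 0
  item 5: 6 − 5 = 1
  item 6: 6
  item 7: 6
  item 8: 6 − 1 = 5
  item 9: 5
  item 10: 6 − 4 = 2
  item 11: 6
Total = 1 + 0 + 6 + 0 + 1 + 6 + 6 + 5 + 5 + 2 + 6 = 38

38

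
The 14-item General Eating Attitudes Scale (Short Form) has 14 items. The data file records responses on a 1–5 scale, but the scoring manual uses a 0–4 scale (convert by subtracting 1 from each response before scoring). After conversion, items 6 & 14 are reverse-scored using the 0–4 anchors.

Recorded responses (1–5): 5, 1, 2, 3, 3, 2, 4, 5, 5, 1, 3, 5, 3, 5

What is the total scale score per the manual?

Convert to 0–4: 4, 0, 1, 2, 2, 1, 3, 4, 4, 0, 2, 4, 2, 4
Reverse-coded (on a 0–4 scale, reversed = 4 − raw):
  item 6: 4 − 1 = 3
  item 14: 4 − 4 = 0
Scored: 4, 0, 1, 2, 2, 3, 3, 4, 4, 0, 2, 4, 2, 0
Total = 31

31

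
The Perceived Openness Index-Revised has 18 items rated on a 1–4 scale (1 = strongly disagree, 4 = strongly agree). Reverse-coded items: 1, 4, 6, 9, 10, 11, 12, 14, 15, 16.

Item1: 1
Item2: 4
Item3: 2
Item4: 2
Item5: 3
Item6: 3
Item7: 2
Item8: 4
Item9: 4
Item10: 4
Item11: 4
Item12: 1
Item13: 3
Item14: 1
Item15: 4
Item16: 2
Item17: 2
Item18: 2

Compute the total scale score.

46

Apply reverse scoring (reverse-coded value = 5 − response):
  item 1: 5 − 1 = 4
  item 4: 5 − 2 = 3
  item 6: 5 − 3 = 2
  item 9: 5 − 4 = 1
  item 10: 5 − 4 = 1
  item 11: 5 − 4 = 1
  item 12: 5 − 1 = 4
  item 14: 5 − 1 = 4
  item 15: 5 − 4 = 1
  item 16: 5 − 2 = 3
Scored responses: 4, 4, 2, 3, 3, 2, 2, 4, 1, 1, 1, 4, 3, 4, 1, 3, 2, 2
Total = 4 + 4 + 2 + 3 + 3 + 2 + 2 + 4 + 1 + 1 + 1 + 4 + 3 + 4 + 1 + 3 + 2 + 2 = 46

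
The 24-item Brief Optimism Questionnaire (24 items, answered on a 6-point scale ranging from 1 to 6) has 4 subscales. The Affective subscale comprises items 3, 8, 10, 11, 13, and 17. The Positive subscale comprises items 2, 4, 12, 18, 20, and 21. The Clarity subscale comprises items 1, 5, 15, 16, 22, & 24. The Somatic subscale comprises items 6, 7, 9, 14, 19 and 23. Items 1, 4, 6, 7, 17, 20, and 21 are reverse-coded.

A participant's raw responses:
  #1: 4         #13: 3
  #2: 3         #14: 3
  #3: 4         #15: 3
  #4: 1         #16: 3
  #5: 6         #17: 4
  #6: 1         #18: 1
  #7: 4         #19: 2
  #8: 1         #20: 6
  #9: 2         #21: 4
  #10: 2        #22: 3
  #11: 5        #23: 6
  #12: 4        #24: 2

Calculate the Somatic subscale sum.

Somatic items: 6, 7, 9, 14, 19, 23.
Of these, items 6 and 7 are reverse-coded; reverse-coded value = 7 − response.
  item 6: 7 − 1 = 6
  item 7: 7 − 4 = 3
  item 9: 2
  item 14: 3
  item 19: 2
  item 23: 6
Sum = 6 + 3 + 2 + 3 + 2 + 6 = 22

22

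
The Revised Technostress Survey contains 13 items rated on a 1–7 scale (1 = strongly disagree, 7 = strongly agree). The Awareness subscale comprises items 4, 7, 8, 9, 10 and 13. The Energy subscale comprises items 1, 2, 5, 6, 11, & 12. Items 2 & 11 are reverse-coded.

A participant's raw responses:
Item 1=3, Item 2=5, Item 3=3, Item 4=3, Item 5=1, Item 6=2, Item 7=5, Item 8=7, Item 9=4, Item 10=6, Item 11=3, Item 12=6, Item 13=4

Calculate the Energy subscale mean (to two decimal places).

3.33

Energy items: 1, 2, 5, 6, 11, 12.
Of these, items 2 & 11 are reverse-coded; reversed = (1+7) − raw = 8 − raw.
  item 1: 3
  item 2: 8 − 5 = 3
  item 5: 1
  item 6: 2
  item 11: 8 − 3 = 5
  item 12: 6
Sum = 3 + 3 + 1 + 2 + 5 + 6 = 20
Mean = 20 / 6 = 3.33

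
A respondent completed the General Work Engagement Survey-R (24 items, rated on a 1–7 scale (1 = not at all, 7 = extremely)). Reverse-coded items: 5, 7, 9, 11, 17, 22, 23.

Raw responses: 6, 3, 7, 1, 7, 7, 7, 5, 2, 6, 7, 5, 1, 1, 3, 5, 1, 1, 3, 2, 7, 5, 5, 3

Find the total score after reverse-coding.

Raw sum = 100. Reverse-coded items: 5, 7, 9, 11, 17, 22, 23; their raw sum = 34.
Each reversal replaces raw with 8 − raw, changing the total by 8 − 2·raw per item.
Total = 100 + 7·8 − 2·34 = 100 + 56 − 68 = 88

88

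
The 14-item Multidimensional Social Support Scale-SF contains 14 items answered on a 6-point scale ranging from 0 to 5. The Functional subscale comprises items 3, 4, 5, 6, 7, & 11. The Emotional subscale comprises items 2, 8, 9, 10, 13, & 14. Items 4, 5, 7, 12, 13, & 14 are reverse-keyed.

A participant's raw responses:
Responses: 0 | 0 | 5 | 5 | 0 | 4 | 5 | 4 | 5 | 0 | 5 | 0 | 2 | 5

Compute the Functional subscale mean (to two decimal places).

Functional items: 3, 4, 5, 6, 7, 11.
Of these, items 4, 5, & 7 are reverse-keyed; on a 0–5 scale, reversed = 5 − raw.
  item 3: 5
  item 4: 5 − 5 = 0
  item 5: 5 − 0 = 5
  item 6: 4
  item 7: 5 − 5 = 0
  item 11: 5
Sum = 5 + 0 + 5 + 4 + 0 + 5 = 19
Mean = 19 / 6 = 3.17

3.17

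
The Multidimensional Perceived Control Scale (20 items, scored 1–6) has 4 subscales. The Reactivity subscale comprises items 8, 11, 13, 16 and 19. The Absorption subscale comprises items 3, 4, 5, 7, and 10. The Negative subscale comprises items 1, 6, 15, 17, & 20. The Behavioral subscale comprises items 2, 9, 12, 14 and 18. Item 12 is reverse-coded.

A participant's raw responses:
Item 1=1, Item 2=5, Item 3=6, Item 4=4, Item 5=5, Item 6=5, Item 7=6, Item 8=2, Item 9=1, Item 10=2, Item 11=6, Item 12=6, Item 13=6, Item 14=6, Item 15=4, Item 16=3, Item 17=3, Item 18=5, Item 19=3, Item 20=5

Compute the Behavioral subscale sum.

Behavioral items: 2, 9, 12, 14, 18.
Of these, item 12 is reverse-coded; on a 1–6 scale, reversed = 7 − raw.
  item 2: 5
  item 9: 1
  item 12: 7 − 6 = 1
  item 14: 6
  item 18: 5
Sum = 5 + 1 + 1 + 6 + 5 = 18

18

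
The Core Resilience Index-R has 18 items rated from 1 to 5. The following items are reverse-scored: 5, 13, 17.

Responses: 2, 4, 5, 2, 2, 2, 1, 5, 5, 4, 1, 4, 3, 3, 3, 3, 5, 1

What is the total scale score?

53

Apply reverse scoring (reversed = (1+5) − raw = 6 − raw):
  item 5: 6 − 2 = 4
  item 13: 6 − 3 = 3
  item 17: 6 − 5 = 1
After reverse-coding: 2, 4, 5, 2, 4, 2, 1, 5, 5, 4, 1, 4, 3, 3, 3, 3, 1, 1
Total = 2 + 4 + 5 + 2 + 4 + 2 + 1 + 5 + 5 + 4 + 1 + 4 + 3 + 3 + 3 + 3 + 1 + 1 = 53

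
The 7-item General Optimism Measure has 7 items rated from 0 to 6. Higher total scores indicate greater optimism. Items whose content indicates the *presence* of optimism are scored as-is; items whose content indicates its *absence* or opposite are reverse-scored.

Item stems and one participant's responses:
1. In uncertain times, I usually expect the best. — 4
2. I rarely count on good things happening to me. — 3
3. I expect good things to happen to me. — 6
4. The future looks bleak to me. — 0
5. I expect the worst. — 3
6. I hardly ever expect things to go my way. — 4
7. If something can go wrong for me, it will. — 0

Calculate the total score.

30

Items 2, 4, 5, 6, 7 describe the absence/opposite of optimism → reverse-score.
reversed = (0+6) − raw = 6 − raw.
  item 1: 4
  item 2: 6 − 3 = 3
  item 3: 6
  item 4: 6 − 0 = 6
  item 5: 6 − 3 = 3
  item 6: 6 − 4 = 2
  item 7: 6 − 0 = 6
Total = 4 + 3 + 6 + 6 + 3 + 2 + 6 = 30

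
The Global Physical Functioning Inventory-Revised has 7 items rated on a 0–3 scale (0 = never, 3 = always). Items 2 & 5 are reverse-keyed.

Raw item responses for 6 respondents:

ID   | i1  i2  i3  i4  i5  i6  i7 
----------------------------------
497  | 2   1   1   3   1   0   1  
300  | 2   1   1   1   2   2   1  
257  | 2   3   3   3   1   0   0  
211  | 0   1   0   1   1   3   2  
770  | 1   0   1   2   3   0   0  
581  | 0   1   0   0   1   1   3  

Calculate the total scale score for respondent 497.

Respondent 497 raw: 2, 1, 1, 3, 1, 0, 1.
Reverse-coded (reverse-coded value = 3 − response):
  item 1: 2
  item 2: 3 − 1 = 2
  item 3: 1
  item 4: 3
  item 5: 3 − 1 = 2
  item 6: 0
  item 7: 1
Sum = 2 + 2 + 1 + 3 + 2 + 0 + 1 = 11

11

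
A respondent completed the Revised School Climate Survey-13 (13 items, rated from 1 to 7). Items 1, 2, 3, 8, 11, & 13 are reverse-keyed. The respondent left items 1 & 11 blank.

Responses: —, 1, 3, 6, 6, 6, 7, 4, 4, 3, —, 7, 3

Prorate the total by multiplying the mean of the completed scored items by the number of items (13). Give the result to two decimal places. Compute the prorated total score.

Reverse-coded (reverse-coded value = 8 − response):
  item 2: 8 − 1 = 7
  item 3: 8 − 3 = 5
  item 8: 8 − 4 = 4
  item 13: 8 − 3 = 5
Completed scored items (11 of 13): 7, 5, 6, 6, 6, 7, 4, 4, 3, 7, 5; sum = 60.
Person mean = 60 / 11 ≈ 5.4545
Prorated total = (60 / 11) × 13 = 70.91 (to 2 dp)

70.91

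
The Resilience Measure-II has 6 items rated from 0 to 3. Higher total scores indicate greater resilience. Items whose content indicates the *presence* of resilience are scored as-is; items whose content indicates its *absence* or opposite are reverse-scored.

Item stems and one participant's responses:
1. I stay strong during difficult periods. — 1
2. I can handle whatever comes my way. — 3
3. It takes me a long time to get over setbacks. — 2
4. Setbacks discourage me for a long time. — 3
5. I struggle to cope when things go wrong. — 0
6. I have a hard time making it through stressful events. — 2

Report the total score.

9

Items 3, 4, 5, 6 describe the absence/opposite of resilience → reverse-score.
reverse-coded value = 3 − response.
  item 1: 1
  item 2: 3
  item 3: 3 − 2 = 1
  item 4: 3 − 3 = 0
  item 5: 3 − 0 = 3
  item 6: 3 − 2 = 1
Total = 1 + 3 + 1 + 0 + 3 + 1 = 9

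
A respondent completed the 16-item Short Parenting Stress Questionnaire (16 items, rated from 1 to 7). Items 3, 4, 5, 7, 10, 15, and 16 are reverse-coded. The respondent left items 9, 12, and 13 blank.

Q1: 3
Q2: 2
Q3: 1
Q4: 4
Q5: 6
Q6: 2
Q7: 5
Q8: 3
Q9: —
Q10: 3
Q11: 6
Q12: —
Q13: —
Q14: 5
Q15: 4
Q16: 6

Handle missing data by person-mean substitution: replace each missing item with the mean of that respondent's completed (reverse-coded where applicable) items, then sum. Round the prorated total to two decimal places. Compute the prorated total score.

59.08

Reverse-coded (on a 1–7 scale, reversed = 8 − raw):
  item 3: 8 − 1 = 7
  item 4: 8 − 4 = 4
  item 5: 8 − 6 = 2
  item 7: 8 − 5 = 3
  item 10: 8 − 3 = 5
  item 15: 8 − 4 = 4
  item 16: 8 − 6 = 2
Completed scored items (13 of 16): 3, 2, 7, 4, 2, 2, 3, 3, 5, 6, 5, 4, 2; sum = 48.
Person mean = 48 / 13 ≈ 3.6923
Prorated total = (48 / 13) × 16 = 59.08 (to 2 dp)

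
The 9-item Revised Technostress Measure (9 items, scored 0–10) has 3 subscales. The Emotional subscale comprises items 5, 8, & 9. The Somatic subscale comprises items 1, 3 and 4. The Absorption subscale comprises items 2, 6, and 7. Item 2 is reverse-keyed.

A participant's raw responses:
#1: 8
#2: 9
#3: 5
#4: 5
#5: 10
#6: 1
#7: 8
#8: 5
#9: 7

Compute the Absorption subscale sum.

Absorption items: 2, 6, 7.
Of these, item 2 is reverse-keyed; reversed = (0+10) − raw = 10 − raw.
  item 2: 10 − 9 = 1
  item 6: 1
  item 7: 8
Sum = 1 + 1 + 8 = 10

10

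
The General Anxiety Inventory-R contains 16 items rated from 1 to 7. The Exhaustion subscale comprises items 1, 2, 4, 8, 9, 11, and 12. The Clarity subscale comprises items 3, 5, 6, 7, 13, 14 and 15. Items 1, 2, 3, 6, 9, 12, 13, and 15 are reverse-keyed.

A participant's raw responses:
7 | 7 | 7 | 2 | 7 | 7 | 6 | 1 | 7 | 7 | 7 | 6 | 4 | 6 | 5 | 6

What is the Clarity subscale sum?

Clarity items: 3, 5, 6, 7, 13, 14, 15.
Of these, items 3, 6, 13, and 15 are reverse-keyed; reverse-coded value = 8 − response.
  item 3: 8 − 7 = 1
  item 5: 7
  item 6: 8 − 7 = 1
  item 7: 6
  item 13: 8 − 4 = 4
  item 14: 6
  item 15: 8 − 5 = 3
Sum = 1 + 7 + 1 + 6 + 4 + 6 + 3 = 28

28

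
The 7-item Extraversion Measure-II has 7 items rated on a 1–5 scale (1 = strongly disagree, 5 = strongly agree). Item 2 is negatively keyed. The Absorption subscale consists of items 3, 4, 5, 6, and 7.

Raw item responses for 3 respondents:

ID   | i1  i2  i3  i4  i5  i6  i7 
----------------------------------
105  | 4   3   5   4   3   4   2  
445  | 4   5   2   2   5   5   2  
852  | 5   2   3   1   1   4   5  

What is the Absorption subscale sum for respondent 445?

Respondent 445 raw: 4, 5, 2, 2, 5, 5, 2.
Absorption items: 3, 4, 5, 6, 7.
Reverse-coded (reverse-coded value = 6 − response):
  item 3: 2
  item 4: 2
  item 5: 5
  item 6: 5
  item 7: 2
Sum = 2 + 2 + 5 + 5 + 2 = 16

16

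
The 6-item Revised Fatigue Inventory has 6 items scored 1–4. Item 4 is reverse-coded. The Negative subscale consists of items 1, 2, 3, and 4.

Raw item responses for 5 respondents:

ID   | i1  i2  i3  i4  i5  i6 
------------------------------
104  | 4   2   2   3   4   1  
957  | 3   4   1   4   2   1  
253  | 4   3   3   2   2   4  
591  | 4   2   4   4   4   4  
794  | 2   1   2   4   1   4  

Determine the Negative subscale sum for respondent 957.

9

Respondent 957 raw: 3, 4, 1, 4, 2, 1.
Negative items: 1, 2, 3, 4.
Reverse-coded (reverse-coded value = 5 − response):
  item 1: 3
  item 2: 4
  item 3: 1
  item 4: 5 − 4 = 1
Sum = 3 + 4 + 1 + 1 = 9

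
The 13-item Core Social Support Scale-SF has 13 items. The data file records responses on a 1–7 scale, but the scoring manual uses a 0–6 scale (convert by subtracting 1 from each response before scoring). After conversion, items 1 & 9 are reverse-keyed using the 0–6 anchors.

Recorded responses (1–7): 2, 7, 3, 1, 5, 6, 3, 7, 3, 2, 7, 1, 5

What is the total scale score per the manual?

Convert to 0–6: 1, 6, 2, 0, 4, 5, 2, 6, 2, 1, 6, 0, 4
Reverse-coded (on a 0–6 scale, reversed = 6 − raw):
  item 1: 6 − 1 = 5
  item 9: 6 − 2 = 4
Scored: 5, 6, 2, 0, 4, 5, 2, 6, 4, 1, 6, 0, 4
Total = 45

45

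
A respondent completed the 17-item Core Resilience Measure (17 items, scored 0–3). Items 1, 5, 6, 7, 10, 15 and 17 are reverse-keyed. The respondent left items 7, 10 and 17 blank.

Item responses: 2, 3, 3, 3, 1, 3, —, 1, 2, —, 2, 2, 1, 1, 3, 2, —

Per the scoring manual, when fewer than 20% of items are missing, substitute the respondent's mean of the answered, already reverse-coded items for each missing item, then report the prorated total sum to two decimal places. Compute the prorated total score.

27.93

Reverse-coded (reversed = (0+3) − raw = 3 − raw):
  item 1: 3 − 2 = 1
  item 5: 3 − 1 = 2
  item 6: 3 − 3 = 0
  item 15: 3 − 3 = 0
Completed scored items (14 of 17): 1, 3, 3, 3, 2, 0, 1, 2, 2, 2, 1, 1, 0, 2; sum = 23.
Person mean = 23 / 14 ≈ 1.6429
Prorated total = (23 / 14) × 17 = 27.93 (to 2 dp)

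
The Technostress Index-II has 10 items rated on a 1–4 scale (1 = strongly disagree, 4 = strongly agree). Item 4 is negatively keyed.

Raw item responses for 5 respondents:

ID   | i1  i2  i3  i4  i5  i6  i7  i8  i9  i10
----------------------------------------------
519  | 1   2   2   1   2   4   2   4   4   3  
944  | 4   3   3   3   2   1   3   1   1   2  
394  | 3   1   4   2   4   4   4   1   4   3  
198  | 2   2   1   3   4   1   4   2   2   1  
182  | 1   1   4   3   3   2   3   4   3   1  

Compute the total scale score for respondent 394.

31

Respondent 394 raw: 3, 1, 4, 2, 4, 4, 4, 1, 4, 3.
Reverse-coded (reverse-coded value = 5 − response):
  item 1: 3
  item 2: 1
  item 3: 4
  item 4: 5 − 2 = 3
  item 5: 4
  item 6: 4
  item 7: 4
  item 8: 1
  item 9: 4
  item 10: 3
Sum = 3 + 1 + 4 + 3 + 4 + 4 + 4 + 1 + 4 + 3 = 31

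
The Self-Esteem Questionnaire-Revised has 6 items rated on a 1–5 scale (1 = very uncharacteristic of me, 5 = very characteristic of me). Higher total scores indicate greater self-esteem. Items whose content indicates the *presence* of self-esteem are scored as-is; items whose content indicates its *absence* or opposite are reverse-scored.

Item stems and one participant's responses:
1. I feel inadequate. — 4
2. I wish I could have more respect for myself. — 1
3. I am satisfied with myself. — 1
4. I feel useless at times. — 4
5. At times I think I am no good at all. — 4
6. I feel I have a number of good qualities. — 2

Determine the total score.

Items 1, 2, 4, 5 describe the absence/opposite of self-esteem → reverse-score.
reversed = (1+5) − raw = 6 − raw.
  item 1: 6 − 4 = 2
  item 2: 6 − 1 = 5
  item 3: 1
  item 4: 6 − 4 = 2
  item 5: 6 − 4 = 2
  item 6: 2
Total = 2 + 5 + 1 + 2 + 2 + 2 = 14

14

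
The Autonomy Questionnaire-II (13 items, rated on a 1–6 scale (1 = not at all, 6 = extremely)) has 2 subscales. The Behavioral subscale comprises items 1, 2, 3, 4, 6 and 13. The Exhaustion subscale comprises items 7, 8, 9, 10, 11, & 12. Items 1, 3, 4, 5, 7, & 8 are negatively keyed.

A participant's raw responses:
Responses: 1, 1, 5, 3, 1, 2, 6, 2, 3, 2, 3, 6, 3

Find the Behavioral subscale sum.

18

Behavioral items: 1, 2, 3, 4, 6, 13.
Of these, items 1, 3 and 4 are negatively keyed; on a 1–6 scale, reversed = 7 − raw.
  item 1: 7 − 1 = 6
  item 2: 1
  item 3: 7 − 5 = 2
  item 4: 7 − 3 = 4
  item 6: 2
  item 13: 3
Sum = 6 + 1 + 2 + 4 + 2 + 3 = 18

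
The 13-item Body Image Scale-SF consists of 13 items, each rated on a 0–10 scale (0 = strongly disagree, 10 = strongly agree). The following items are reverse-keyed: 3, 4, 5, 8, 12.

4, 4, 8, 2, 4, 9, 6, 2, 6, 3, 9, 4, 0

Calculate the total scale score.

Reversing items 3, 4, 5, 8 and 12 with 10 − raw:
Total = 4 + 4 + (10−8) + (10−2) + (10−4) + 9 + 6 + (10−2) + 6 + 3 + 9 + (10−4) + 0
      = 4 + 4 + 2 + 8 + 6 + 9 + 6 + 8 + 6 + 3 + 9 + 6 + 0 = 71

71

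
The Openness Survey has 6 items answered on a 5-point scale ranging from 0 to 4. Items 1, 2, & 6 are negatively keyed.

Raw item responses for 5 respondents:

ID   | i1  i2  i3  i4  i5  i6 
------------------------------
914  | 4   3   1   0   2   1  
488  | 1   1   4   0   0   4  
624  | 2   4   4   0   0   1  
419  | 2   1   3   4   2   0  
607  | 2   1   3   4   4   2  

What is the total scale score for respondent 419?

18

Respondent 419 raw: 2, 1, 3, 4, 2, 0.
Reverse-coded (on a 0–4 scale, reversed = 4 − raw):
  item 1: 4 − 2 = 2
  item 2: 4 − 1 = 3
  item 3: 3
  item 4: 4
  item 5: 2
  item 6: 4 − 0 = 4
Sum = 2 + 3 + 3 + 4 + 2 + 4 = 18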